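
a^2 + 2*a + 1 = (a + 1)^2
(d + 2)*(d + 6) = d^2 + 8*d + 12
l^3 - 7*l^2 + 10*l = l*(l - 5)*(l - 2)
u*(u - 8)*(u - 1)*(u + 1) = u^4 - 8*u^3 - u^2 + 8*u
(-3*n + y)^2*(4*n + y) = 36*n^3 - 15*n^2*y - 2*n*y^2 + y^3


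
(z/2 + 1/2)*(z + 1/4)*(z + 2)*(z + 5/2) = z^4/2 + 23*z^3/8 + 87*z^2/16 + 59*z/16 + 5/8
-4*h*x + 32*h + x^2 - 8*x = (-4*h + x)*(x - 8)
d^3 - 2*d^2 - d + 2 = (d - 2)*(d - 1)*(d + 1)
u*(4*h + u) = 4*h*u + u^2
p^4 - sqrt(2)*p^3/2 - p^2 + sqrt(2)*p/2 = p*(p - 1)*(p + 1)*(p - sqrt(2)/2)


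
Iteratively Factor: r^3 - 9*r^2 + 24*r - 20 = (r - 2)*(r^2 - 7*r + 10) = (r - 2)^2*(r - 5)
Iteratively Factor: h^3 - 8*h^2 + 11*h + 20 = (h - 5)*(h^2 - 3*h - 4) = (h - 5)*(h + 1)*(h - 4)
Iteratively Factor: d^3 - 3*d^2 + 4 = (d - 2)*(d^2 - d - 2) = (d - 2)^2*(d + 1)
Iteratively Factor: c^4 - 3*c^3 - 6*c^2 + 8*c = (c + 2)*(c^3 - 5*c^2 + 4*c) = (c - 4)*(c + 2)*(c^2 - c) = (c - 4)*(c - 1)*(c + 2)*(c)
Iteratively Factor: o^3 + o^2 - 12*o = (o + 4)*(o^2 - 3*o) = o*(o + 4)*(o - 3)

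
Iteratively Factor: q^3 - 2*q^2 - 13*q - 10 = (q + 1)*(q^2 - 3*q - 10) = (q + 1)*(q + 2)*(q - 5)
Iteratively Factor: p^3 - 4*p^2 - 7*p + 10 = (p - 5)*(p^2 + p - 2) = (p - 5)*(p - 1)*(p + 2)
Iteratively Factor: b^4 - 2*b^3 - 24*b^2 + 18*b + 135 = (b + 3)*(b^3 - 5*b^2 - 9*b + 45) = (b - 3)*(b + 3)*(b^2 - 2*b - 15) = (b - 3)*(b + 3)^2*(b - 5)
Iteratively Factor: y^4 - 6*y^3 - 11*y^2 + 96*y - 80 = (y - 5)*(y^3 - y^2 - 16*y + 16) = (y - 5)*(y - 4)*(y^2 + 3*y - 4) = (y - 5)*(y - 4)*(y - 1)*(y + 4)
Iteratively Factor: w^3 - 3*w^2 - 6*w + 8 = (w - 4)*(w^2 + w - 2) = (w - 4)*(w - 1)*(w + 2)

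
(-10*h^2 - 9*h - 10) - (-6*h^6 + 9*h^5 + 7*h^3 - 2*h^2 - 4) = 6*h^6 - 9*h^5 - 7*h^3 - 8*h^2 - 9*h - 6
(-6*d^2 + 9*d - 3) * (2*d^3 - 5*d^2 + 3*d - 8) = -12*d^5 + 48*d^4 - 69*d^3 + 90*d^2 - 81*d + 24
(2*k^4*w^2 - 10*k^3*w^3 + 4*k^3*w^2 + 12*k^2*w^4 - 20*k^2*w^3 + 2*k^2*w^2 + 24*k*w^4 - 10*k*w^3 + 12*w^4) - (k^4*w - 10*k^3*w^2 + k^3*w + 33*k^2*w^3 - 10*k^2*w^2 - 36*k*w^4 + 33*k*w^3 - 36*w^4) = 2*k^4*w^2 - k^4*w - 10*k^3*w^3 + 14*k^3*w^2 - k^3*w + 12*k^2*w^4 - 53*k^2*w^3 + 12*k^2*w^2 + 60*k*w^4 - 43*k*w^3 + 48*w^4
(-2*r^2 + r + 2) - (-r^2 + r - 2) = 4 - r^2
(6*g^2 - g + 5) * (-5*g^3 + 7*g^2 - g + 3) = -30*g^5 + 47*g^4 - 38*g^3 + 54*g^2 - 8*g + 15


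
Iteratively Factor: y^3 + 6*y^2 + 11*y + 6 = (y + 2)*(y^2 + 4*y + 3) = (y + 2)*(y + 3)*(y + 1)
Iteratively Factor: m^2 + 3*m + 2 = (m + 1)*(m + 2)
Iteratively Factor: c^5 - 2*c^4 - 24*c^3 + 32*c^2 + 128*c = (c + 2)*(c^4 - 4*c^3 - 16*c^2 + 64*c) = (c + 2)*(c + 4)*(c^3 - 8*c^2 + 16*c) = c*(c + 2)*(c + 4)*(c^2 - 8*c + 16) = c*(c - 4)*(c + 2)*(c + 4)*(c - 4)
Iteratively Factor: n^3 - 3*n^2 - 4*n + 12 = (n - 3)*(n^2 - 4) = (n - 3)*(n + 2)*(n - 2)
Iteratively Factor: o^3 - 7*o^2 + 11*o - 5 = (o - 1)*(o^2 - 6*o + 5) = (o - 1)^2*(o - 5)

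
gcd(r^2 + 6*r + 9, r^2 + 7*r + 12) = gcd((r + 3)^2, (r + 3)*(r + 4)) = r + 3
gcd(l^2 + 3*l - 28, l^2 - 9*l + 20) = l - 4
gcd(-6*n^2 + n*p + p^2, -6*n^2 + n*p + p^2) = -6*n^2 + n*p + p^2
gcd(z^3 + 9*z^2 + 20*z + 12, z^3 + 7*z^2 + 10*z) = z + 2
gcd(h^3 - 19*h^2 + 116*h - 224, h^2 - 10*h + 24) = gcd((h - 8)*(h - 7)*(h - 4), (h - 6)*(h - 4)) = h - 4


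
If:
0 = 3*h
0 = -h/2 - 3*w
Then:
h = 0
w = 0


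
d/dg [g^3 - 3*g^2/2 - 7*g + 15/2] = 3*g^2 - 3*g - 7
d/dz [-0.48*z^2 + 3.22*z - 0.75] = 3.22 - 0.96*z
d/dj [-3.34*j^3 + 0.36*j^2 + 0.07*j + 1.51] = -10.02*j^2 + 0.72*j + 0.07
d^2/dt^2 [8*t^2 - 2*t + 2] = 16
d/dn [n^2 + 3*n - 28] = 2*n + 3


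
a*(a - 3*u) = a^2 - 3*a*u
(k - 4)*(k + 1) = k^2 - 3*k - 4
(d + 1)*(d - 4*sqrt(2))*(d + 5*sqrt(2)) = d^3 + d^2 + sqrt(2)*d^2 - 40*d + sqrt(2)*d - 40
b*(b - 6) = b^2 - 6*b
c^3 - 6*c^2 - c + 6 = (c - 6)*(c - 1)*(c + 1)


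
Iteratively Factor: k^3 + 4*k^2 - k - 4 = (k + 4)*(k^2 - 1) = (k - 1)*(k + 4)*(k + 1)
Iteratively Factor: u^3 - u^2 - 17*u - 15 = (u + 3)*(u^2 - 4*u - 5) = (u + 1)*(u + 3)*(u - 5)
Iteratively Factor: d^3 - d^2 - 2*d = (d - 2)*(d^2 + d) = (d - 2)*(d + 1)*(d)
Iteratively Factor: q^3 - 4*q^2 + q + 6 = (q + 1)*(q^2 - 5*q + 6) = (q - 3)*(q + 1)*(q - 2)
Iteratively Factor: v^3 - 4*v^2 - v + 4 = (v - 1)*(v^2 - 3*v - 4) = (v - 1)*(v + 1)*(v - 4)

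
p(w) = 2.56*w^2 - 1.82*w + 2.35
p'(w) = 5.12*w - 1.82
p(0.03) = 2.30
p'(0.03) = -1.67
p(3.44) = 26.38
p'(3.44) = 15.79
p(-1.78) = 13.70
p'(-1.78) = -10.93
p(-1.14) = 7.75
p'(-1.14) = -7.66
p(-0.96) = 6.46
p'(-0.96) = -6.74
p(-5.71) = 96.21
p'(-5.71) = -31.06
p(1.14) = 3.60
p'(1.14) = 4.02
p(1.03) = 3.19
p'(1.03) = 3.45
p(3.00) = 19.93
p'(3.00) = 13.54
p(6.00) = 83.59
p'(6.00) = 28.90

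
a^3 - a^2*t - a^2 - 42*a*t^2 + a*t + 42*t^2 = (a - 1)*(a - 7*t)*(a + 6*t)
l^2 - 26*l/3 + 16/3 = (l - 8)*(l - 2/3)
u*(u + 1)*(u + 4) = u^3 + 5*u^2 + 4*u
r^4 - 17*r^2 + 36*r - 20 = (r - 2)^2*(r - 1)*(r + 5)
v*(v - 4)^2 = v^3 - 8*v^2 + 16*v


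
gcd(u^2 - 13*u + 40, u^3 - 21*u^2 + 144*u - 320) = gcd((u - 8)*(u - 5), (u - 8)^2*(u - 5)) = u^2 - 13*u + 40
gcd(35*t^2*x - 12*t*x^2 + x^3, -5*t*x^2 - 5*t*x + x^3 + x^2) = -5*t*x + x^2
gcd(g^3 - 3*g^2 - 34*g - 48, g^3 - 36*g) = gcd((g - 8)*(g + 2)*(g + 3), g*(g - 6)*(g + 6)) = 1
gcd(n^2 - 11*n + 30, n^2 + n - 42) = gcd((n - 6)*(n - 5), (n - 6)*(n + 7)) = n - 6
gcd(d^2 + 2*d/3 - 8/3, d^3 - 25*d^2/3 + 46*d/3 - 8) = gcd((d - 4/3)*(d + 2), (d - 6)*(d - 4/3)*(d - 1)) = d - 4/3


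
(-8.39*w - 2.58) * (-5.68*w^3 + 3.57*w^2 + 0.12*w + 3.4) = 47.6552*w^4 - 15.2979*w^3 - 10.2174*w^2 - 28.8356*w - 8.772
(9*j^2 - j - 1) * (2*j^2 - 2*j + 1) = 18*j^4 - 20*j^3 + 9*j^2 + j - 1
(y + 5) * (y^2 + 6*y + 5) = y^3 + 11*y^2 + 35*y + 25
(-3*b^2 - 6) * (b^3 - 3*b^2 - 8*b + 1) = -3*b^5 + 9*b^4 + 18*b^3 + 15*b^2 + 48*b - 6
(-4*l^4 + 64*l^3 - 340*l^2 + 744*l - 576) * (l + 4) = -4*l^5 + 48*l^4 - 84*l^3 - 616*l^2 + 2400*l - 2304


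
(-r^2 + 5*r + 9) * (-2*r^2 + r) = 2*r^4 - 11*r^3 - 13*r^2 + 9*r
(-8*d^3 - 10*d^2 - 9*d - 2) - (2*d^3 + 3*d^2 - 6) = -10*d^3 - 13*d^2 - 9*d + 4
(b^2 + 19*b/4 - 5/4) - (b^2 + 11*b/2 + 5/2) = -3*b/4 - 15/4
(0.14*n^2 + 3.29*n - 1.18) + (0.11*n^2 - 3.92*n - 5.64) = 0.25*n^2 - 0.63*n - 6.82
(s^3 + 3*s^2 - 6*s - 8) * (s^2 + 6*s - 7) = s^5 + 9*s^4 + 5*s^3 - 65*s^2 - 6*s + 56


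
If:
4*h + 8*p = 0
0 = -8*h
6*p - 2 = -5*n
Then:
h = 0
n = 2/5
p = 0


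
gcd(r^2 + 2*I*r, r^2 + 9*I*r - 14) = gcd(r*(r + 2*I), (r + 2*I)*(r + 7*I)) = r + 2*I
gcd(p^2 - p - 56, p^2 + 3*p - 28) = p + 7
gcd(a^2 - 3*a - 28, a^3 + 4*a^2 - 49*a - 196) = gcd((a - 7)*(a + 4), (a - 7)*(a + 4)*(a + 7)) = a^2 - 3*a - 28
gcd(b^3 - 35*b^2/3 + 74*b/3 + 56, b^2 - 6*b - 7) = b - 7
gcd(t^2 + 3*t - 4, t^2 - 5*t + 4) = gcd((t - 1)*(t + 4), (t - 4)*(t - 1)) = t - 1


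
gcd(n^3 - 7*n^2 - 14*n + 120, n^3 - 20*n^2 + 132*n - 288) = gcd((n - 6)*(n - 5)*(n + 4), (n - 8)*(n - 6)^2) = n - 6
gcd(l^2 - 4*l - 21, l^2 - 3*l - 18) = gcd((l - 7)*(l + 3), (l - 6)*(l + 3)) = l + 3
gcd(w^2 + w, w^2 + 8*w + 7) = w + 1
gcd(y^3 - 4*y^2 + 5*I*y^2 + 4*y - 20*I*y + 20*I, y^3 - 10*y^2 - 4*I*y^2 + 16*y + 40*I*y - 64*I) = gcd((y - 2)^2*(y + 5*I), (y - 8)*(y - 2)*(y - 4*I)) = y - 2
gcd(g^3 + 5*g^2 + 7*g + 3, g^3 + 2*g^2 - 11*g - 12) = g + 1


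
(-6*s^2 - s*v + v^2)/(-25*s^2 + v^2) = (6*s^2 + s*v - v^2)/(25*s^2 - v^2)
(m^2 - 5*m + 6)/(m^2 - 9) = (m - 2)/(m + 3)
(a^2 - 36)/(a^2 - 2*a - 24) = (a + 6)/(a + 4)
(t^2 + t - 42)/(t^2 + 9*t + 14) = (t - 6)/(t + 2)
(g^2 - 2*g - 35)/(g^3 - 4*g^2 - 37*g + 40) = (g - 7)/(g^2 - 9*g + 8)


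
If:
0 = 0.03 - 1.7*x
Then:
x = 0.02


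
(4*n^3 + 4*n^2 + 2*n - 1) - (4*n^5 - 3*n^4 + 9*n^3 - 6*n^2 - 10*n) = -4*n^5 + 3*n^4 - 5*n^3 + 10*n^2 + 12*n - 1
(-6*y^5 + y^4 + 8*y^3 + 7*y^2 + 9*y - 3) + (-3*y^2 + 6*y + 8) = -6*y^5 + y^4 + 8*y^3 + 4*y^2 + 15*y + 5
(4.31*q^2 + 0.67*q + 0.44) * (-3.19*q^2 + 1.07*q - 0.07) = -13.7489*q^4 + 2.4744*q^3 - 0.9884*q^2 + 0.4239*q - 0.0308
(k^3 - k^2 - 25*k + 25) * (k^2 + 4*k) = k^5 + 3*k^4 - 29*k^3 - 75*k^2 + 100*k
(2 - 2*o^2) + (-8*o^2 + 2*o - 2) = -10*o^2 + 2*o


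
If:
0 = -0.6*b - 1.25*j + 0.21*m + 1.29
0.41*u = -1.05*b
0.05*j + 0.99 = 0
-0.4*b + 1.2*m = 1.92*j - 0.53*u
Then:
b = 66.29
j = -19.80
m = 65.39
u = -169.76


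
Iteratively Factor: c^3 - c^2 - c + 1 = (c + 1)*(c^2 - 2*c + 1) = (c - 1)*(c + 1)*(c - 1)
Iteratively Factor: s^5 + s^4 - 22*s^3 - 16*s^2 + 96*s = (s + 4)*(s^4 - 3*s^3 - 10*s^2 + 24*s) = (s + 3)*(s + 4)*(s^3 - 6*s^2 + 8*s) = (s - 2)*(s + 3)*(s + 4)*(s^2 - 4*s) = (s - 4)*(s - 2)*(s + 3)*(s + 4)*(s)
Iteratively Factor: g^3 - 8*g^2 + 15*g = (g - 3)*(g^2 - 5*g) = g*(g - 3)*(g - 5)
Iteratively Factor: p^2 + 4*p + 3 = (p + 1)*(p + 3)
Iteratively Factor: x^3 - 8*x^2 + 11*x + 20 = (x - 4)*(x^2 - 4*x - 5) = (x - 5)*(x - 4)*(x + 1)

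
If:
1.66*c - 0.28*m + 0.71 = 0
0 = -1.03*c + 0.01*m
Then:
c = 0.03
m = 2.69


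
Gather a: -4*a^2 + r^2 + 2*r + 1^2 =-4*a^2 + r^2 + 2*r + 1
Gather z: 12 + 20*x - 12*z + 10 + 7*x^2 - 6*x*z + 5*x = 7*x^2 + 25*x + z*(-6*x - 12) + 22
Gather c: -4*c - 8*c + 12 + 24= 36 - 12*c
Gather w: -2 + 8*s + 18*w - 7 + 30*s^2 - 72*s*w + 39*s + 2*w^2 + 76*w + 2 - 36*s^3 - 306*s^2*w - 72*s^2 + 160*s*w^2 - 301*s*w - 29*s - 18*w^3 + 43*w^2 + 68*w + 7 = -36*s^3 - 42*s^2 + 18*s - 18*w^3 + w^2*(160*s + 45) + w*(-306*s^2 - 373*s + 162)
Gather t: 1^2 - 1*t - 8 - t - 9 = -2*t - 16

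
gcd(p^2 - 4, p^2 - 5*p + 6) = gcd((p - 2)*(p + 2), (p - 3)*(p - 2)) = p - 2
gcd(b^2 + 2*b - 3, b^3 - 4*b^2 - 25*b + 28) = b - 1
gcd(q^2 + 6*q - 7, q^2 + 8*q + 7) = q + 7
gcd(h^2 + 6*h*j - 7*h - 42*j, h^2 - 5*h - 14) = h - 7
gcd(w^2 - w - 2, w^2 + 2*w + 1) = w + 1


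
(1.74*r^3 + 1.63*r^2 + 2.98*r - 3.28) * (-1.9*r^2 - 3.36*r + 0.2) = -3.306*r^5 - 8.9434*r^4 - 10.7908*r^3 - 3.4548*r^2 + 11.6168*r - 0.656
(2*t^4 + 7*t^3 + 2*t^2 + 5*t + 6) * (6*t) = 12*t^5 + 42*t^4 + 12*t^3 + 30*t^2 + 36*t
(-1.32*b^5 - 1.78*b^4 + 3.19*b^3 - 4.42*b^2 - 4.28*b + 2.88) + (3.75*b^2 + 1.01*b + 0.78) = -1.32*b^5 - 1.78*b^4 + 3.19*b^3 - 0.67*b^2 - 3.27*b + 3.66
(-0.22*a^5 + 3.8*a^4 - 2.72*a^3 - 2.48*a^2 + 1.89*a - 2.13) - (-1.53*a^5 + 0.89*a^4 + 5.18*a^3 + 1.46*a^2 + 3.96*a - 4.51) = 1.31*a^5 + 2.91*a^4 - 7.9*a^3 - 3.94*a^2 - 2.07*a + 2.38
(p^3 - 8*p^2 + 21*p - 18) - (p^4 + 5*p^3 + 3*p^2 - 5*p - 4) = -p^4 - 4*p^3 - 11*p^2 + 26*p - 14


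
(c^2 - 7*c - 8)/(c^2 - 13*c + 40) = (c + 1)/(c - 5)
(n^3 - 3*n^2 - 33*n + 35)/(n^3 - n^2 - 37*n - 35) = (n - 1)/(n + 1)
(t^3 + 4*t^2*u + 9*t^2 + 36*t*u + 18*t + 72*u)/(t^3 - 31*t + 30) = (t^2 + 4*t*u + 3*t + 12*u)/(t^2 - 6*t + 5)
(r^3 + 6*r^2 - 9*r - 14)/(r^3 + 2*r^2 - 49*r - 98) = (r^2 - r - 2)/(r^2 - 5*r - 14)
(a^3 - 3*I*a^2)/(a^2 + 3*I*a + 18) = a^2/(a + 6*I)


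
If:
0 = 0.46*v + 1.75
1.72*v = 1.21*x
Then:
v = -3.80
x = -5.41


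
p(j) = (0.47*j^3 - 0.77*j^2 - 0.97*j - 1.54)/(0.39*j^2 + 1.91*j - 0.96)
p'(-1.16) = -0.71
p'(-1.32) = -0.96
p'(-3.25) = -7.73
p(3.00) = 0.16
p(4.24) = 1.15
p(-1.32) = 0.96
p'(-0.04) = 3.51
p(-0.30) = 0.89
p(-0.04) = 1.45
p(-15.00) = -30.04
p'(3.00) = 0.78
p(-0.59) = 0.68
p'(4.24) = 0.84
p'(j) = (-0.78*j - 1.91)*(0.47*j^3 - 0.77*j^2 - 0.97*j - 1.54)/(0.39*j^2 + 1.91*j - 0.96)^2 + (1.41*j^2 - 1.54*j - 0.97)/(0.39*j^2 + 1.91*j - 0.96)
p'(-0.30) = 1.25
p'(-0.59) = 0.29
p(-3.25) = 7.43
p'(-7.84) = -5.27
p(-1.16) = 0.82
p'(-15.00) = 0.78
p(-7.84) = -33.31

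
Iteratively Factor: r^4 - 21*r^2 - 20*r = (r + 4)*(r^3 - 4*r^2 - 5*r) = r*(r + 4)*(r^2 - 4*r - 5) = r*(r + 1)*(r + 4)*(r - 5)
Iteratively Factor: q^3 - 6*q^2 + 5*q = (q - 1)*(q^2 - 5*q) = (q - 5)*(q - 1)*(q)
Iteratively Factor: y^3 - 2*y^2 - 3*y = (y - 3)*(y^2 + y) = y*(y - 3)*(y + 1)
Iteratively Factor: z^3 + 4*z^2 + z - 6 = (z + 3)*(z^2 + z - 2) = (z - 1)*(z + 3)*(z + 2)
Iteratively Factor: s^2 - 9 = (s + 3)*(s - 3)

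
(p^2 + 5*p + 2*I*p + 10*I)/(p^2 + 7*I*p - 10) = (p + 5)/(p + 5*I)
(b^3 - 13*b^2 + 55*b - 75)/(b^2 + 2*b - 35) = (b^2 - 8*b + 15)/(b + 7)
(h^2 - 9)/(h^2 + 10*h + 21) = (h - 3)/(h + 7)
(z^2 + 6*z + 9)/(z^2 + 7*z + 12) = (z + 3)/(z + 4)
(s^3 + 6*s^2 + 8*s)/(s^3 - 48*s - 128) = s*(s + 2)/(s^2 - 4*s - 32)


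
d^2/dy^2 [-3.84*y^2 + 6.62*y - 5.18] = -7.68000000000000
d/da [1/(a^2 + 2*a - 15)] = 2*(-a - 1)/(a^2 + 2*a - 15)^2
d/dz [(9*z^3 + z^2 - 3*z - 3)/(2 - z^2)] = (-9*z^4 + 51*z^2 - 2*z - 6)/(z^4 - 4*z^2 + 4)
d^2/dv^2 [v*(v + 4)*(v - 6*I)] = 6*v + 8 - 12*I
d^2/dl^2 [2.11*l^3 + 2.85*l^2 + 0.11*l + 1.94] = 12.66*l + 5.7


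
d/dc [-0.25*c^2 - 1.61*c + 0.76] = -0.5*c - 1.61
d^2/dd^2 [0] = 0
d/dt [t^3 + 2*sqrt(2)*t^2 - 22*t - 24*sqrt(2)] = 3*t^2 + 4*sqrt(2)*t - 22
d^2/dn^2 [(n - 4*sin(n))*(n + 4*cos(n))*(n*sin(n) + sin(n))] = -n^3*sin(n) - n^2*sin(n) - 8*sqrt(2)*n^2*sin(2*n + pi/4) + 6*n^2*cos(n) + 6*n*sin(n) - 24*n*sin(2*n) + 8*n*cos(n) + 8*n*cos(2*n) - 36*n*cos(3*n) + 10*sin(n) - 24*sin(3*n) + 4*cos(n) + 8*cos(2*n) - 36*cos(3*n) + 4*sqrt(2)*cos(2*n + pi/4) - 4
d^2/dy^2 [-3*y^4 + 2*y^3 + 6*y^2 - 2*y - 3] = -36*y^2 + 12*y + 12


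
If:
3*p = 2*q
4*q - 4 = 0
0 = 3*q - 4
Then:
No Solution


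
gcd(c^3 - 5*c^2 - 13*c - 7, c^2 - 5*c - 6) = c + 1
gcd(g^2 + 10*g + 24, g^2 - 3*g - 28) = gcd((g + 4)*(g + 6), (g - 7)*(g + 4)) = g + 4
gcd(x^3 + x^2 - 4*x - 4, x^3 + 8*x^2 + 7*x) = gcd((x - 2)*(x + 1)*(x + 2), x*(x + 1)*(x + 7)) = x + 1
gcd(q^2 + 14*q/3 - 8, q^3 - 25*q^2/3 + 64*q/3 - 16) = q - 4/3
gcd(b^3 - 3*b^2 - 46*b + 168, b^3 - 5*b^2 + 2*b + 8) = b - 4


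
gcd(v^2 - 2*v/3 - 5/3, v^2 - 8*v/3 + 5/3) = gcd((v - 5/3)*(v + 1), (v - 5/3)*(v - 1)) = v - 5/3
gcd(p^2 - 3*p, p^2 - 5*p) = p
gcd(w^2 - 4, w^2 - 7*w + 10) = w - 2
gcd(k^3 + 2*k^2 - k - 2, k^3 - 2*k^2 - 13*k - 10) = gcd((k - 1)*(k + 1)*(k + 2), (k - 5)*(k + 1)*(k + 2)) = k^2 + 3*k + 2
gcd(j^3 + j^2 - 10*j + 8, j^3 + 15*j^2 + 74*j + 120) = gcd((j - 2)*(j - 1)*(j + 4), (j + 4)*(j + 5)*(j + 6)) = j + 4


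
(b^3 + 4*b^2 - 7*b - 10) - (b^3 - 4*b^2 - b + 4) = 8*b^2 - 6*b - 14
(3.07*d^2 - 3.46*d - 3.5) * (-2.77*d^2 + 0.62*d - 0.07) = -8.5039*d^4 + 11.4876*d^3 + 7.3349*d^2 - 1.9278*d + 0.245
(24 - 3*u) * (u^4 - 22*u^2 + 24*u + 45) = -3*u^5 + 24*u^4 + 66*u^3 - 600*u^2 + 441*u + 1080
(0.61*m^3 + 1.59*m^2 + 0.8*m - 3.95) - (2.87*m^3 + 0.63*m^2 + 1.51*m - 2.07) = -2.26*m^3 + 0.96*m^2 - 0.71*m - 1.88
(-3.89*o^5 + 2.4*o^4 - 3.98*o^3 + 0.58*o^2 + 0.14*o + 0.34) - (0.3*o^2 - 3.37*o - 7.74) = -3.89*o^5 + 2.4*o^4 - 3.98*o^3 + 0.28*o^2 + 3.51*o + 8.08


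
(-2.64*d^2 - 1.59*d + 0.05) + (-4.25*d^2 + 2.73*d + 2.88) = -6.89*d^2 + 1.14*d + 2.93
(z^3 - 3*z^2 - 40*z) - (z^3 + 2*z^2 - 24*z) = -5*z^2 - 16*z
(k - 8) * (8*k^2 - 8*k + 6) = 8*k^3 - 72*k^2 + 70*k - 48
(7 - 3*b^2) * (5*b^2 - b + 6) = -15*b^4 + 3*b^3 + 17*b^2 - 7*b + 42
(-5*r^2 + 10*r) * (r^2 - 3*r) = -5*r^4 + 25*r^3 - 30*r^2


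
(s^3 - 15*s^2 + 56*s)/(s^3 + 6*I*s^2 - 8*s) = (s^2 - 15*s + 56)/(s^2 + 6*I*s - 8)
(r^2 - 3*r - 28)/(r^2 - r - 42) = (r + 4)/(r + 6)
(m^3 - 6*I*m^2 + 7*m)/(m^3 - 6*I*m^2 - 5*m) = (-m^2 + 6*I*m - 7)/(-m^2 + 6*I*m + 5)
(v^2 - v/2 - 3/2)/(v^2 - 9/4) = 2*(v + 1)/(2*v + 3)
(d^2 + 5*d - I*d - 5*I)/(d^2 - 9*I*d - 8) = (d + 5)/(d - 8*I)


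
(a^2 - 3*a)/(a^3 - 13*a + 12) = a/(a^2 + 3*a - 4)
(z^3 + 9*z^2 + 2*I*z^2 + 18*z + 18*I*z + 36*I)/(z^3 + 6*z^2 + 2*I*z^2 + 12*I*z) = (z + 3)/z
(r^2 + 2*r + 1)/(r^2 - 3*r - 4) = (r + 1)/(r - 4)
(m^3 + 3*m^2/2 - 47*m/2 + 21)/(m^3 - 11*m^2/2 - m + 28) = (m^2 + 5*m - 6)/(m^2 - 2*m - 8)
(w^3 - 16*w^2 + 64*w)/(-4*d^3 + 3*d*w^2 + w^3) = w*(w^2 - 16*w + 64)/(-4*d^3 + 3*d*w^2 + w^3)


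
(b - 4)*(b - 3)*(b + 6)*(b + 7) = b^4 + 6*b^3 - 37*b^2 - 138*b + 504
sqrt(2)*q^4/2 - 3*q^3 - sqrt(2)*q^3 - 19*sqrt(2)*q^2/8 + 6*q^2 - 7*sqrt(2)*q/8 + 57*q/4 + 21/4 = (q - 7/2)*(q + 1/2)*(q - 3*sqrt(2))*(sqrt(2)*q/2 + sqrt(2)/2)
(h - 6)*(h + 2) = h^2 - 4*h - 12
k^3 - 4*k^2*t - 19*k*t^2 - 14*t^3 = (k - 7*t)*(k + t)*(k + 2*t)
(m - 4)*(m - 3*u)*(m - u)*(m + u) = m^4 - 3*m^3*u - 4*m^3 - m^2*u^2 + 12*m^2*u + 3*m*u^3 + 4*m*u^2 - 12*u^3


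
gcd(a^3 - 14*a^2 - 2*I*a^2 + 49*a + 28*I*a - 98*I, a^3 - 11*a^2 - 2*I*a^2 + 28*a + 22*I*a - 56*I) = a^2 + a*(-7 - 2*I) + 14*I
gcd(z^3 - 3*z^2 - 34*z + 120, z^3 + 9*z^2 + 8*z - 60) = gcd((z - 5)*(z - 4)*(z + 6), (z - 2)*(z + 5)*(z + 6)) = z + 6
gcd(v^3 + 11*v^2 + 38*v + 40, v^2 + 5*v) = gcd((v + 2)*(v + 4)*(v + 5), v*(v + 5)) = v + 5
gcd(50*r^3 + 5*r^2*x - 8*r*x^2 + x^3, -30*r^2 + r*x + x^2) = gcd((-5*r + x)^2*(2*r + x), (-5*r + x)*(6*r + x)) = -5*r + x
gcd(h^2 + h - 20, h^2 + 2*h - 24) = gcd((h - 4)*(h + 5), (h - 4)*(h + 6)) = h - 4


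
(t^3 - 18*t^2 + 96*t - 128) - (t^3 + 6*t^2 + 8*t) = -24*t^2 + 88*t - 128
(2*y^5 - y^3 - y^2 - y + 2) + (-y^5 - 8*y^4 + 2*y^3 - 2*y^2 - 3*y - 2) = y^5 - 8*y^4 + y^3 - 3*y^2 - 4*y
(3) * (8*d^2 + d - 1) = 24*d^2 + 3*d - 3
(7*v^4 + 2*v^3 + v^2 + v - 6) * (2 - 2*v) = -14*v^5 + 10*v^4 + 2*v^3 + 14*v - 12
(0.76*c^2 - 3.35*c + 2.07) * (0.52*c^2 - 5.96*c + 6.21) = 0.3952*c^4 - 6.2716*c^3 + 25.762*c^2 - 33.1407*c + 12.8547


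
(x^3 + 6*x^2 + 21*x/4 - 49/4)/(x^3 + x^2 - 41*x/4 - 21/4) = (2*x^2 + 5*x - 7)/(2*x^2 - 5*x - 3)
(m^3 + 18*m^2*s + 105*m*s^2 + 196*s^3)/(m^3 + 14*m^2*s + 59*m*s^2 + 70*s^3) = (m^2 + 11*m*s + 28*s^2)/(m^2 + 7*m*s + 10*s^2)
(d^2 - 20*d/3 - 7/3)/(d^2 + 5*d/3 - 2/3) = (3*d^2 - 20*d - 7)/(3*d^2 + 5*d - 2)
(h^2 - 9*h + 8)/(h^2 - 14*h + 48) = (h - 1)/(h - 6)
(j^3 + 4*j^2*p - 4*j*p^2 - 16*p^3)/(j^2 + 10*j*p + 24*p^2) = (j^2 - 4*p^2)/(j + 6*p)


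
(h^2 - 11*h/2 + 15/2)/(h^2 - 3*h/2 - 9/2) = (2*h - 5)/(2*h + 3)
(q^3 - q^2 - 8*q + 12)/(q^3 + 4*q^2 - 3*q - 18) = (q - 2)/(q + 3)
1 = 1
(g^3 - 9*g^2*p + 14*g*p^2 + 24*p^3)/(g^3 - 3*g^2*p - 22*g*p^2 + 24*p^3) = (-g^2 + 3*g*p + 4*p^2)/(-g^2 - 3*g*p + 4*p^2)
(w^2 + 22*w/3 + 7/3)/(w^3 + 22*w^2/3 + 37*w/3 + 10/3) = (w + 7)/(w^2 + 7*w + 10)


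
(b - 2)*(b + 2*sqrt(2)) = b^2 - 2*b + 2*sqrt(2)*b - 4*sqrt(2)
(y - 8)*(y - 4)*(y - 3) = y^3 - 15*y^2 + 68*y - 96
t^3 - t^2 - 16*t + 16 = (t - 4)*(t - 1)*(t + 4)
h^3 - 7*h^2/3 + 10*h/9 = h*(h - 5/3)*(h - 2/3)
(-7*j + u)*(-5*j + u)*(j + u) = 35*j^3 + 23*j^2*u - 11*j*u^2 + u^3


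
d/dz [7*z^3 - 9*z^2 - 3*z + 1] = 21*z^2 - 18*z - 3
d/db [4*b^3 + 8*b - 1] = 12*b^2 + 8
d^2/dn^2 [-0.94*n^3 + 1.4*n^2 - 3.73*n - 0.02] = 2.8 - 5.64*n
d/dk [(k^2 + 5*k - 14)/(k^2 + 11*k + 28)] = 6/(k^2 + 8*k + 16)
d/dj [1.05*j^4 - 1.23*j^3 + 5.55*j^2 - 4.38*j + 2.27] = 4.2*j^3 - 3.69*j^2 + 11.1*j - 4.38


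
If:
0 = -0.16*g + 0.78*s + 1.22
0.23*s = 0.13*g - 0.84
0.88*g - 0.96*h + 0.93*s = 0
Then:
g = 5.80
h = 4.95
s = -0.37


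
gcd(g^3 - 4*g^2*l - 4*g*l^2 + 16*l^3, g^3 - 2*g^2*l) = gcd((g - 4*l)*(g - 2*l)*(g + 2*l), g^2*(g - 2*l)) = g - 2*l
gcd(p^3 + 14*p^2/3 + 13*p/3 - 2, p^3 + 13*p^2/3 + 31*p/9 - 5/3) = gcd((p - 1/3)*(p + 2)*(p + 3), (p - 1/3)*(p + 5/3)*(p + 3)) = p^2 + 8*p/3 - 1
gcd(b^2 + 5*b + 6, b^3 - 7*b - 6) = b + 2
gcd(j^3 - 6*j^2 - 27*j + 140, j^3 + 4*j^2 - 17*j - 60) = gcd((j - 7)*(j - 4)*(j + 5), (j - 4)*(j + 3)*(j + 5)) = j^2 + j - 20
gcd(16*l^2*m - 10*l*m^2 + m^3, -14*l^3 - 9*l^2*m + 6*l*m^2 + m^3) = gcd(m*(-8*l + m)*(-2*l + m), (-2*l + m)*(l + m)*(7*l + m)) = 2*l - m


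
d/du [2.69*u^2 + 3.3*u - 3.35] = 5.38*u + 3.3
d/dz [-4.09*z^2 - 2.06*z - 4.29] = -8.18*z - 2.06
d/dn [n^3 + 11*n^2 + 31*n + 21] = 3*n^2 + 22*n + 31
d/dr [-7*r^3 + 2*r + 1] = 2 - 21*r^2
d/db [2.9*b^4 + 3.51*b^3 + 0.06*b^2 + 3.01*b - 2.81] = 11.6*b^3 + 10.53*b^2 + 0.12*b + 3.01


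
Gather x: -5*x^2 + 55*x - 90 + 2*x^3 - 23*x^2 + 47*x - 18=2*x^3 - 28*x^2 + 102*x - 108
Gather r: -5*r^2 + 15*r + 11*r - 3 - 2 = -5*r^2 + 26*r - 5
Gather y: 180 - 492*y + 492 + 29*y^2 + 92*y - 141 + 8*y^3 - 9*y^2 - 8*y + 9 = 8*y^3 + 20*y^2 - 408*y + 540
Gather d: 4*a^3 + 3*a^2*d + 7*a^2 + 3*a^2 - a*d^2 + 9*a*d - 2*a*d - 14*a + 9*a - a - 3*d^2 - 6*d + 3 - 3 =4*a^3 + 10*a^2 - 6*a + d^2*(-a - 3) + d*(3*a^2 + 7*a - 6)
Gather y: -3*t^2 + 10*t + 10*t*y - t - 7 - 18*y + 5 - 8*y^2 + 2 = -3*t^2 + 9*t - 8*y^2 + y*(10*t - 18)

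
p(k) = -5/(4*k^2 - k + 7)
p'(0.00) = -0.10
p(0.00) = -0.71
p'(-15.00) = 0.00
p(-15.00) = -0.00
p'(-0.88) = -0.33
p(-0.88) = -0.46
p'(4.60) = 0.02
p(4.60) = -0.06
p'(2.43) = 0.12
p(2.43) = -0.18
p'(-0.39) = -0.32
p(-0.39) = -0.63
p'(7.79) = 0.01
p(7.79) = -0.02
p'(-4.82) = -0.02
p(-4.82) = -0.05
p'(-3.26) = -0.05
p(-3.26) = -0.09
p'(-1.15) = -0.28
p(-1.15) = -0.37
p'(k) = -5*(1 - 8*k)/(4*k^2 - k + 7)^2 = 5*(8*k - 1)/(4*k^2 - k + 7)^2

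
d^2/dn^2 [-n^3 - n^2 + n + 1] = -6*n - 2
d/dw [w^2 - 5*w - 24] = 2*w - 5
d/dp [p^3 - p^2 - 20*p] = 3*p^2 - 2*p - 20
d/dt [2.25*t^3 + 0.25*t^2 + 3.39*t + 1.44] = 6.75*t^2 + 0.5*t + 3.39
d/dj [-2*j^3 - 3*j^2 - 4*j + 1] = -6*j^2 - 6*j - 4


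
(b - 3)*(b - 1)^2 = b^3 - 5*b^2 + 7*b - 3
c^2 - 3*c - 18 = (c - 6)*(c + 3)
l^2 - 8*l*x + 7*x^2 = (l - 7*x)*(l - x)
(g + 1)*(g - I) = g^2 + g - I*g - I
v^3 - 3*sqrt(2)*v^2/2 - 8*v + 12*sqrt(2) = (v - 2*sqrt(2))*(v - 3*sqrt(2)/2)*(v + 2*sqrt(2))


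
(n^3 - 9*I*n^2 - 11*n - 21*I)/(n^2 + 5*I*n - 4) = (n^2 - 10*I*n - 21)/(n + 4*I)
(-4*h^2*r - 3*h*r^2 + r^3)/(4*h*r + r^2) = (-4*h^2 - 3*h*r + r^2)/(4*h + r)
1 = 1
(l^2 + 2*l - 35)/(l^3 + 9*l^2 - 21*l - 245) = 1/(l + 7)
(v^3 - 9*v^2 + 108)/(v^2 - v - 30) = (v^2 - 3*v - 18)/(v + 5)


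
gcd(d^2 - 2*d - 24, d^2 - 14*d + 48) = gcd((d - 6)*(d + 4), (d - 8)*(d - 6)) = d - 6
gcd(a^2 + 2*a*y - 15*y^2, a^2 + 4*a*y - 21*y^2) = -a + 3*y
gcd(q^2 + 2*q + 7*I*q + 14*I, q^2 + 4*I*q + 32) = 1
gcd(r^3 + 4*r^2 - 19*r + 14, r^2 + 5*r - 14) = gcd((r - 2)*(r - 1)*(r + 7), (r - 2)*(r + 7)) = r^2 + 5*r - 14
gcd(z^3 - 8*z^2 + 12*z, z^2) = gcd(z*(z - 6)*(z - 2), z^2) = z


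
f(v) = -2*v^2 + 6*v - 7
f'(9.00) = -30.00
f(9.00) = -115.00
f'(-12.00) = 54.00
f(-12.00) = -367.00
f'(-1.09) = 10.36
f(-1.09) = -15.92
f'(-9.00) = 42.00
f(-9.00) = -223.00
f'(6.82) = -21.28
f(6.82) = -59.10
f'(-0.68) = 8.72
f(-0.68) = -12.00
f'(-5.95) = 29.80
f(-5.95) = -113.50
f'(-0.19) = 6.76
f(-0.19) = -8.21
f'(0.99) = 2.04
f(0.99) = -3.02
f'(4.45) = -11.80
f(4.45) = -19.90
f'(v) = 6 - 4*v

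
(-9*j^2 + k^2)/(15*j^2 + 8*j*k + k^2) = (-3*j + k)/(5*j + k)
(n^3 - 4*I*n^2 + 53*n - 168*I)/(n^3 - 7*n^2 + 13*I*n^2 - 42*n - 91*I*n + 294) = (n^2 - 11*I*n - 24)/(n^2 + n*(-7 + 6*I) - 42*I)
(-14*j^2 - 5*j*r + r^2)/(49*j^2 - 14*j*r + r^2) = (2*j + r)/(-7*j + r)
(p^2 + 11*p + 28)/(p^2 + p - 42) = (p + 4)/(p - 6)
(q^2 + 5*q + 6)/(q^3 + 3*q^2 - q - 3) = (q + 2)/(q^2 - 1)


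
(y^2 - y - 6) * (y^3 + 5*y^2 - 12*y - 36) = y^5 + 4*y^4 - 23*y^3 - 54*y^2 + 108*y + 216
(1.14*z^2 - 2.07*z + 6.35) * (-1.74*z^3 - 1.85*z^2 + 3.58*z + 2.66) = -1.9836*z^5 + 1.4928*z^4 - 3.1383*z^3 - 16.1257*z^2 + 17.2268*z + 16.891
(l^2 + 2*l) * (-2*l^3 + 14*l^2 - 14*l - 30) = -2*l^5 + 10*l^4 + 14*l^3 - 58*l^2 - 60*l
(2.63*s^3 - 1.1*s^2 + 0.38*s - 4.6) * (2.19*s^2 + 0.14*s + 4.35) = 5.7597*s^5 - 2.0408*s^4 + 12.1187*s^3 - 14.8058*s^2 + 1.009*s - 20.01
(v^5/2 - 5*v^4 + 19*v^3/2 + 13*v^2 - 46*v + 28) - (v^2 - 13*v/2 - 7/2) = v^5/2 - 5*v^4 + 19*v^3/2 + 12*v^2 - 79*v/2 + 63/2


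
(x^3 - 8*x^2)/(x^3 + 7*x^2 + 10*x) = x*(x - 8)/(x^2 + 7*x + 10)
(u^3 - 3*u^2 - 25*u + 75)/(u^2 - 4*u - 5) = (u^2 + 2*u - 15)/(u + 1)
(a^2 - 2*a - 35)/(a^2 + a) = (a^2 - 2*a - 35)/(a*(a + 1))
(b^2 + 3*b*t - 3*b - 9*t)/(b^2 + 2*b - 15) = (b + 3*t)/(b + 5)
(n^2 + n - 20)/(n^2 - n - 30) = (n - 4)/(n - 6)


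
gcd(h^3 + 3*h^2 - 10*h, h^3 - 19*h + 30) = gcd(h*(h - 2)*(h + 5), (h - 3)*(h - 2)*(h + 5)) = h^2 + 3*h - 10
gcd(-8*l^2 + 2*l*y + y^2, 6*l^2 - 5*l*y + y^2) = -2*l + y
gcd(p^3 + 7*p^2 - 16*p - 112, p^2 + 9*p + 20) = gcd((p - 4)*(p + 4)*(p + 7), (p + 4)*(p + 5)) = p + 4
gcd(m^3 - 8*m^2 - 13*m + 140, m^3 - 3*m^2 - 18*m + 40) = m^2 - m - 20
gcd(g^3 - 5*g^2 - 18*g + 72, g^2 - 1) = 1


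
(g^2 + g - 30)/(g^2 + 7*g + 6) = (g - 5)/(g + 1)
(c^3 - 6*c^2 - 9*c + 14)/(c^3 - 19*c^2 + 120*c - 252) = (c^2 + c - 2)/(c^2 - 12*c + 36)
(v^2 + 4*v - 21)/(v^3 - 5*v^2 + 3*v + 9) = (v + 7)/(v^2 - 2*v - 3)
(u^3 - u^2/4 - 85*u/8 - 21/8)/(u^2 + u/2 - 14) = (4*u^2 + 13*u + 3)/(4*(u + 4))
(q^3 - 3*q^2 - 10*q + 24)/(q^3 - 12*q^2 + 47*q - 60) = (q^2 + q - 6)/(q^2 - 8*q + 15)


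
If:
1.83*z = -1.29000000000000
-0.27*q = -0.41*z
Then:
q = -1.07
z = -0.70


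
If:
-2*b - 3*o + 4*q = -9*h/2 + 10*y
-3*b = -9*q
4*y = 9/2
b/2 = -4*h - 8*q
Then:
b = 3*q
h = -19*q/8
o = -203*q/48 - 15/4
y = 9/8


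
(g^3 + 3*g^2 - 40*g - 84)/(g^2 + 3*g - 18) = (g^3 + 3*g^2 - 40*g - 84)/(g^2 + 3*g - 18)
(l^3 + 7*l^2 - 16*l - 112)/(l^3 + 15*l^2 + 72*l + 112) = (l - 4)/(l + 4)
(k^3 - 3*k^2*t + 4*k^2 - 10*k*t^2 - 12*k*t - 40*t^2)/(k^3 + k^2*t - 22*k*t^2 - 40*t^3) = (k + 4)/(k + 4*t)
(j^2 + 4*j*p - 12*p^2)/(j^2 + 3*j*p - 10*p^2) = (j + 6*p)/(j + 5*p)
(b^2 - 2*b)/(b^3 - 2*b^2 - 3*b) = (2 - b)/(-b^2 + 2*b + 3)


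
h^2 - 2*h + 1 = (h - 1)^2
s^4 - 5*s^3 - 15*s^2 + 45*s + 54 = (s - 6)*(s - 3)*(s + 1)*(s + 3)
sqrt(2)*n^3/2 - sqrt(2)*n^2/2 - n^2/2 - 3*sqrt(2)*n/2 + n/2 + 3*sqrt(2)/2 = (n - 1)*(n - 3*sqrt(2)/2)*(sqrt(2)*n/2 + 1)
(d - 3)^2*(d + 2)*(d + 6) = d^4 + 2*d^3 - 27*d^2 + 108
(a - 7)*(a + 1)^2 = a^3 - 5*a^2 - 13*a - 7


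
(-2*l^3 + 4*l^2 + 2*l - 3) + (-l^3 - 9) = -3*l^3 + 4*l^2 + 2*l - 12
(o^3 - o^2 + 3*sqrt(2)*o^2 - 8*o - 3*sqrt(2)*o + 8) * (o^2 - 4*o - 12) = o^5 - 5*o^4 + 3*sqrt(2)*o^4 - 15*sqrt(2)*o^3 - 16*o^3 - 24*sqrt(2)*o^2 + 52*o^2 + 36*sqrt(2)*o + 64*o - 96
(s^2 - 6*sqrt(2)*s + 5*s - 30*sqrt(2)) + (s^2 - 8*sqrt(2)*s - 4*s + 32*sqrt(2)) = 2*s^2 - 14*sqrt(2)*s + s + 2*sqrt(2)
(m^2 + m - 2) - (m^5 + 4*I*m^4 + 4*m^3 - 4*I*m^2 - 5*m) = -m^5 - 4*I*m^4 - 4*m^3 + m^2 + 4*I*m^2 + 6*m - 2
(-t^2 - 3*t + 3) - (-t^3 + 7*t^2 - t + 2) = t^3 - 8*t^2 - 2*t + 1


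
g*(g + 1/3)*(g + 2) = g^3 + 7*g^2/3 + 2*g/3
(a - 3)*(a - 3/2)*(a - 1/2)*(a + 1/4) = a^4 - 19*a^3/4 + 11*a^2/2 - 9*a/16 - 9/16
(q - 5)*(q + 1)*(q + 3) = q^3 - q^2 - 17*q - 15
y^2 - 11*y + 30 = (y - 6)*(y - 5)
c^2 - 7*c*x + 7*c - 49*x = (c + 7)*(c - 7*x)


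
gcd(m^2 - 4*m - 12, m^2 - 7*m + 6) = m - 6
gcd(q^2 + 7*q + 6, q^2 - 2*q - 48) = q + 6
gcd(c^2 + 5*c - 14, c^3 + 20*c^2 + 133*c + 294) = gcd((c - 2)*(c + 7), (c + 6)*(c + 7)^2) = c + 7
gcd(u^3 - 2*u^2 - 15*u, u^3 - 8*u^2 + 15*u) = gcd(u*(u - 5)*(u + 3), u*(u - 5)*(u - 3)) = u^2 - 5*u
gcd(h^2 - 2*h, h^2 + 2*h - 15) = 1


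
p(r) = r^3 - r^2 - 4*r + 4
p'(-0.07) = -3.85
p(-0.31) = 5.11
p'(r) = 3*r^2 - 2*r - 4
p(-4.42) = -84.21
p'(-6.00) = 116.00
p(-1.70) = 3.00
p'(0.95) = -3.19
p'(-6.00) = 116.00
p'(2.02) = 4.20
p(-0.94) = 6.05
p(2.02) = 0.08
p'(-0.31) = -3.09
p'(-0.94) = 0.53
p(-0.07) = 4.27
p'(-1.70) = 8.07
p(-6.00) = -224.00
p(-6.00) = -224.00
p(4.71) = 67.46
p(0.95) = 0.15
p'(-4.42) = 63.45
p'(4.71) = 53.13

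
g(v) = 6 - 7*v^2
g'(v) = -14*v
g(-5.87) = -235.20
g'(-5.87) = 82.18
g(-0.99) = -0.86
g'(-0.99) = 13.86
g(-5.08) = -174.64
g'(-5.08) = 71.12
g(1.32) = -6.20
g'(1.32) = -18.48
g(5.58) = -211.95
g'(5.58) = -78.12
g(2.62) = -42.05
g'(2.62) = -36.68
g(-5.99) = -245.16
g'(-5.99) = 83.86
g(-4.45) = -132.62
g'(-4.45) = 62.30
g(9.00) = -561.00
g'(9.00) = -126.00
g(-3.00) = -57.00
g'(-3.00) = 42.00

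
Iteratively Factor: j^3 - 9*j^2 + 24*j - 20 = (j - 2)*(j^2 - 7*j + 10) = (j - 2)^2*(j - 5)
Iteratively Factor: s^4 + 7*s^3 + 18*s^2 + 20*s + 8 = (s + 1)*(s^3 + 6*s^2 + 12*s + 8) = (s + 1)*(s + 2)*(s^2 + 4*s + 4) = (s + 1)*(s + 2)^2*(s + 2)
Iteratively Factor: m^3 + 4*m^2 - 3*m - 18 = (m + 3)*(m^2 + m - 6) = (m + 3)^2*(m - 2)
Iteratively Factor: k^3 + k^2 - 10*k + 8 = (k - 2)*(k^2 + 3*k - 4) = (k - 2)*(k - 1)*(k + 4)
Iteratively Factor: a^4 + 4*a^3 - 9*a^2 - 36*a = (a)*(a^3 + 4*a^2 - 9*a - 36) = a*(a + 3)*(a^2 + a - 12) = a*(a + 3)*(a + 4)*(a - 3)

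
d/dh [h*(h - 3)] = 2*h - 3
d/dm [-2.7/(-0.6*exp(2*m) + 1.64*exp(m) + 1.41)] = (4.428 - 3.24*exp(m))*exp(m)/(-0.6*exp(2*m) + 1.64*exp(m) + 1.41)^2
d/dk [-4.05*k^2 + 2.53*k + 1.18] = 2.53 - 8.1*k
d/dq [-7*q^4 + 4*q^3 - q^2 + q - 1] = -28*q^3 + 12*q^2 - 2*q + 1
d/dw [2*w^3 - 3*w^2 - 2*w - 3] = 6*w^2 - 6*w - 2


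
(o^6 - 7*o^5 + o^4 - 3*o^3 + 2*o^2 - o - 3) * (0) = 0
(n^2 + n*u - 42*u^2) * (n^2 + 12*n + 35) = n^4 + n^3*u + 12*n^3 - 42*n^2*u^2 + 12*n^2*u + 35*n^2 - 504*n*u^2 + 35*n*u - 1470*u^2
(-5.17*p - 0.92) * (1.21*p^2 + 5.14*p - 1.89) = -6.2557*p^3 - 27.687*p^2 + 5.0425*p + 1.7388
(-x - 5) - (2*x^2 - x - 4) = -2*x^2 - 1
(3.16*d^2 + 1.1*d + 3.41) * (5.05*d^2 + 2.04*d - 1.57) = 15.958*d^4 + 12.0014*d^3 + 14.5033*d^2 + 5.2294*d - 5.3537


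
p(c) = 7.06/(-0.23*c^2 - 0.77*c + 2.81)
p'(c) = 7.06*(0.46*c + 0.77)/(-0.23*c^2 - 0.77*c + 2.81)^2 = (3.2476*c + 5.4362)/(0.23*c^2 + 0.77*c - 2.81)^2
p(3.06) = -4.15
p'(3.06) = 5.32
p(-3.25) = 2.45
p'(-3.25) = -0.62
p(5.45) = -0.86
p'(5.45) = 0.34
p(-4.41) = 4.07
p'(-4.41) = -2.96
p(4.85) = -1.11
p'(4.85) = 0.53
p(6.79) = -0.54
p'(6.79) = 0.16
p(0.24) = 2.70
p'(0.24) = 0.91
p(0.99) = 3.87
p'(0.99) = 2.61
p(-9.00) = -0.79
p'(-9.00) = -0.30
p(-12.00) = -0.34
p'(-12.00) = -0.08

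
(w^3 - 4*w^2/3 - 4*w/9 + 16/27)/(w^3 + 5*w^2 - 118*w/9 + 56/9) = (w + 2/3)/(w + 7)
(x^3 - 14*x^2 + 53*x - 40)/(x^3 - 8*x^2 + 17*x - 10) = (x - 8)/(x - 2)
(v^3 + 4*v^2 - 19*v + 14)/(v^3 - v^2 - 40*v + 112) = (v^2 - 3*v + 2)/(v^2 - 8*v + 16)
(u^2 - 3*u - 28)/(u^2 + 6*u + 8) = (u - 7)/(u + 2)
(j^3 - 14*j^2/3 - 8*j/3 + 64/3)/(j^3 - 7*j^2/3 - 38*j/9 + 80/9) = 3*(j - 4)/(3*j - 5)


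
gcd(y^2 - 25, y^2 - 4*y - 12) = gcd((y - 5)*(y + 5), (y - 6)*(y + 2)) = 1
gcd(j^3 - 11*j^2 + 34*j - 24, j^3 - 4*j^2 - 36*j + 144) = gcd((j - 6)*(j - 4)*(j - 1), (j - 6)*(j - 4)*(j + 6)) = j^2 - 10*j + 24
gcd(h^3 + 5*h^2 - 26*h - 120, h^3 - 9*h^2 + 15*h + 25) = h - 5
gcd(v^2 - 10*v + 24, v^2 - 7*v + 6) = v - 6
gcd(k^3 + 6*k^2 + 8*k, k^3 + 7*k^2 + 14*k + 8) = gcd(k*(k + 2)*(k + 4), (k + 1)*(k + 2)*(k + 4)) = k^2 + 6*k + 8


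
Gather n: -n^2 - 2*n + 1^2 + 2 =-n^2 - 2*n + 3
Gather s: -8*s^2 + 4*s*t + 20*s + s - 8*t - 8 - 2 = -8*s^2 + s*(4*t + 21) - 8*t - 10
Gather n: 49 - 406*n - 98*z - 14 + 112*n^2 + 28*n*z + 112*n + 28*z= 112*n^2 + n*(28*z - 294) - 70*z + 35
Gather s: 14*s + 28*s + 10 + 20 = 42*s + 30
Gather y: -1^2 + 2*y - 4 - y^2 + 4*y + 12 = -y^2 + 6*y + 7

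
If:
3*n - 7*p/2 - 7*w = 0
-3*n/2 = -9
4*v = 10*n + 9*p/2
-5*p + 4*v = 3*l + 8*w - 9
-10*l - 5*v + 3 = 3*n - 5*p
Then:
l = -3189/413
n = 6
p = -8448/413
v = -3309/413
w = 5286/413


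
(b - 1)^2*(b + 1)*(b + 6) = b^4 + 5*b^3 - 7*b^2 - 5*b + 6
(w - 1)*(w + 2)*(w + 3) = w^3 + 4*w^2 + w - 6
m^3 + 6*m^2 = m^2*(m + 6)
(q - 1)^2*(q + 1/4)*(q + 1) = q^4 - 3*q^3/4 - 5*q^2/4 + 3*q/4 + 1/4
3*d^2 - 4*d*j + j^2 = (-3*d + j)*(-d + j)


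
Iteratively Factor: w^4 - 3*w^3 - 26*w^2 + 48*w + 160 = (w - 4)*(w^3 + w^2 - 22*w - 40) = (w - 4)*(w + 2)*(w^2 - w - 20) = (w - 5)*(w - 4)*(w + 2)*(w + 4)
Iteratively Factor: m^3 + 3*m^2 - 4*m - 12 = (m + 2)*(m^2 + m - 6) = (m - 2)*(m + 2)*(m + 3)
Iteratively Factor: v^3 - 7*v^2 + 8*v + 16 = (v + 1)*(v^2 - 8*v + 16) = (v - 4)*(v + 1)*(v - 4)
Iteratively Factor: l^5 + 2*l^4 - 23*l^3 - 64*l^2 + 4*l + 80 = (l + 4)*(l^4 - 2*l^3 - 15*l^2 - 4*l + 20) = (l + 2)*(l + 4)*(l^3 - 4*l^2 - 7*l + 10) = (l - 5)*(l + 2)*(l + 4)*(l^2 + l - 2) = (l - 5)*(l + 2)^2*(l + 4)*(l - 1)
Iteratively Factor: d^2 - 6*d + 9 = (d - 3)*(d - 3)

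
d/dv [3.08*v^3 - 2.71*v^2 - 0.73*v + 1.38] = 9.24*v^2 - 5.42*v - 0.73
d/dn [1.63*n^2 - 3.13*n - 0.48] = 3.26*n - 3.13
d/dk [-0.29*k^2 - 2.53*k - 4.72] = -0.58*k - 2.53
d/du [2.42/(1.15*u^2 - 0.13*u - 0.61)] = (0.3146 - 5.566*u)/(-1.15*u^2 + 0.13*u + 0.61)^2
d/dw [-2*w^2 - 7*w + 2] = -4*w - 7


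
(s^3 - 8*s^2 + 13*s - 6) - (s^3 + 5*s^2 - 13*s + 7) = -13*s^2 + 26*s - 13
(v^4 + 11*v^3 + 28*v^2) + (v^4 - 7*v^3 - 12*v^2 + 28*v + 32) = 2*v^4 + 4*v^3 + 16*v^2 + 28*v + 32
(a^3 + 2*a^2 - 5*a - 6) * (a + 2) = a^4 + 4*a^3 - a^2 - 16*a - 12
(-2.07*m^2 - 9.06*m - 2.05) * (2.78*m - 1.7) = -5.7546*m^3 - 21.6678*m^2 + 9.703*m + 3.485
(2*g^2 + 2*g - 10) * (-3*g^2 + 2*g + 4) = -6*g^4 - 2*g^3 + 42*g^2 - 12*g - 40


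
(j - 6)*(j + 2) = j^2 - 4*j - 12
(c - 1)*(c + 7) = c^2 + 6*c - 7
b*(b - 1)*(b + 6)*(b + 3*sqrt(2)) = b^4 + 3*sqrt(2)*b^3 + 5*b^3 - 6*b^2 + 15*sqrt(2)*b^2 - 18*sqrt(2)*b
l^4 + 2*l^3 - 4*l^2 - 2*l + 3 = (l - 1)^2*(l + 1)*(l + 3)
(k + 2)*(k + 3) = k^2 + 5*k + 6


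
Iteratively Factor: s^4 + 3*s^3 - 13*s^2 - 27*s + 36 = (s + 3)*(s^3 - 13*s + 12) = (s + 3)*(s + 4)*(s^2 - 4*s + 3) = (s - 1)*(s + 3)*(s + 4)*(s - 3)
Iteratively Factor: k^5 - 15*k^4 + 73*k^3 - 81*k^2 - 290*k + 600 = (k - 5)*(k^4 - 10*k^3 + 23*k^2 + 34*k - 120) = (k - 5)^2*(k^3 - 5*k^2 - 2*k + 24) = (k - 5)^2*(k - 3)*(k^2 - 2*k - 8) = (k - 5)^2*(k - 3)*(k + 2)*(k - 4)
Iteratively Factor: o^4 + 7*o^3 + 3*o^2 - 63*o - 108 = (o + 3)*(o^3 + 4*o^2 - 9*o - 36) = (o + 3)^2*(o^2 + o - 12) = (o + 3)^2*(o + 4)*(o - 3)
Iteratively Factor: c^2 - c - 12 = (c - 4)*(c + 3)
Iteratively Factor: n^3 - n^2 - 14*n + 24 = (n - 3)*(n^2 + 2*n - 8) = (n - 3)*(n + 4)*(n - 2)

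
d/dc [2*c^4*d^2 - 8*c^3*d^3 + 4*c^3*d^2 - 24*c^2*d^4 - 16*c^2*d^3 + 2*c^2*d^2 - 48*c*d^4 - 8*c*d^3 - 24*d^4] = 4*d^2*(2*c^3 - 6*c^2*d + 3*c^2 - 12*c*d^2 - 8*c*d + c - 12*d^2 - 2*d)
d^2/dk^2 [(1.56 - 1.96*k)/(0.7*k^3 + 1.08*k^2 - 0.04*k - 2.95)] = (-5.7624*k^5 + 0.282239999999998*k^4 + 14.187712*k^3 - 37.913376*k^2 - 18.543312*k + 10.407872)/(0.343*k^9 + 1.5876*k^8 + 2.39064*k^7 - 3.258228*k^6 - 13.517808*k^5 - 9.821856*k^4 + 19.039826*k^3 + 28.18194*k^2 - 1.0443*k - 25.672375)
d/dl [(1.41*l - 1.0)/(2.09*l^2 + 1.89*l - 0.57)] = (-2.9469*l^2 + 4.18*l + 1.0863)/(4.3681*l^4 + 7.9002*l^3 + 1.1895*l^2 - 2.1546*l + 0.3249)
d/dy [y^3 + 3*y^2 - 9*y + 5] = 3*y^2 + 6*y - 9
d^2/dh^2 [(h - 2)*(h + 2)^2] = 6*h + 4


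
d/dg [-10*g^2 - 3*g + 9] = -20*g - 3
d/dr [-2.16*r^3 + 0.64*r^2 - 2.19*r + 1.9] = -6.48*r^2 + 1.28*r - 2.19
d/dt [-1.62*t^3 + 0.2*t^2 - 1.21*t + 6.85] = -4.86*t^2 + 0.4*t - 1.21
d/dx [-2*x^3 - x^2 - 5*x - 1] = -6*x^2 - 2*x - 5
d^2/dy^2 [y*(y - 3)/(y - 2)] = -4/(y^3 - 6*y^2 + 12*y - 8)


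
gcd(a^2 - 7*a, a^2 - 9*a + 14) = a - 7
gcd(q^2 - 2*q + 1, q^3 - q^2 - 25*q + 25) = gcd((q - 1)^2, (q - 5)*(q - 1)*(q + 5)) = q - 1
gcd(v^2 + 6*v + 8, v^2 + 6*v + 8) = v^2 + 6*v + 8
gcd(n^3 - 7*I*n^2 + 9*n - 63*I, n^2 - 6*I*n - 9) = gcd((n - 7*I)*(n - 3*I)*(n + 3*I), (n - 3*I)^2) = n - 3*I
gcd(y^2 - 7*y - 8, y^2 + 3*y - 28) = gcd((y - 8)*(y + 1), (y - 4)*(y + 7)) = 1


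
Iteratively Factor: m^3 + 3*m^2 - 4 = (m - 1)*(m^2 + 4*m + 4) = (m - 1)*(m + 2)*(m + 2)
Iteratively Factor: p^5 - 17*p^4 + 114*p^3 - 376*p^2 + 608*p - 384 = (p - 3)*(p^4 - 14*p^3 + 72*p^2 - 160*p + 128) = (p - 3)*(p - 2)*(p^3 - 12*p^2 + 48*p - 64) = (p - 4)*(p - 3)*(p - 2)*(p^2 - 8*p + 16) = (p - 4)^2*(p - 3)*(p - 2)*(p - 4)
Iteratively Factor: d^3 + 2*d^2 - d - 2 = (d + 1)*(d^2 + d - 2) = (d + 1)*(d + 2)*(d - 1)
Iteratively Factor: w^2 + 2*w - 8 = (w + 4)*(w - 2)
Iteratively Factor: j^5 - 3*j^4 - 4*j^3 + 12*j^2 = (j)*(j^4 - 3*j^3 - 4*j^2 + 12*j) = j*(j + 2)*(j^3 - 5*j^2 + 6*j) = j*(j - 3)*(j + 2)*(j^2 - 2*j) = j*(j - 3)*(j - 2)*(j + 2)*(j)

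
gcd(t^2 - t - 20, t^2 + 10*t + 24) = t + 4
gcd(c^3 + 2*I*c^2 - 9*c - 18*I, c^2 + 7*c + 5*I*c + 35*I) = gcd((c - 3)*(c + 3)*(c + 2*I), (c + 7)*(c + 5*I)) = 1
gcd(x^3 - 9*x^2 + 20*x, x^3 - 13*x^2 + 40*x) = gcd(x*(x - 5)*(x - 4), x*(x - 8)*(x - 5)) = x^2 - 5*x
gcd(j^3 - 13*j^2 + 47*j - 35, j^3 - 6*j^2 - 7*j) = j - 7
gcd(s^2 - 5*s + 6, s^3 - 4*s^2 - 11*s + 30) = s - 2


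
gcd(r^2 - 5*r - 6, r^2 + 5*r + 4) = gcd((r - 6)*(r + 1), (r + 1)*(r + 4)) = r + 1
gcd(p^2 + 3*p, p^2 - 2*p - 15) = p + 3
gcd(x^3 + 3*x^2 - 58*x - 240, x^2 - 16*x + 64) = x - 8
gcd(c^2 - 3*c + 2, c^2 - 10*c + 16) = c - 2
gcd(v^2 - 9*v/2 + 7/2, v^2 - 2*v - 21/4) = v - 7/2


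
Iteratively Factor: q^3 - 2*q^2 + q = (q - 1)*(q^2 - q) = (q - 1)^2*(q)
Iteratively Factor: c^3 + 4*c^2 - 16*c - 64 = (c - 4)*(c^2 + 8*c + 16) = (c - 4)*(c + 4)*(c + 4)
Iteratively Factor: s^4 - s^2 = (s - 1)*(s^3 + s^2) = s*(s - 1)*(s^2 + s) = s*(s - 1)*(s + 1)*(s)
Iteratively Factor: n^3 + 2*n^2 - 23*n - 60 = (n - 5)*(n^2 + 7*n + 12) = (n - 5)*(n + 3)*(n + 4)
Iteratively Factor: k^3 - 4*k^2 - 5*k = (k)*(k^2 - 4*k - 5) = k*(k + 1)*(k - 5)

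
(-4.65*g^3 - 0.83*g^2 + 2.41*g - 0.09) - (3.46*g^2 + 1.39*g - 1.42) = -4.65*g^3 - 4.29*g^2 + 1.02*g + 1.33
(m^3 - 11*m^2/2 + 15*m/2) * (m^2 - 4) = m^5 - 11*m^4/2 + 7*m^3/2 + 22*m^2 - 30*m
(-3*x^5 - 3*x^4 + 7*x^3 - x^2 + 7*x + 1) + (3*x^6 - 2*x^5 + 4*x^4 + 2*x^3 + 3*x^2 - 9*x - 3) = 3*x^6 - 5*x^5 + x^4 + 9*x^3 + 2*x^2 - 2*x - 2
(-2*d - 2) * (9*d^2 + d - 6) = -18*d^3 - 20*d^2 + 10*d + 12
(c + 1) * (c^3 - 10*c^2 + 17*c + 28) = c^4 - 9*c^3 + 7*c^2 + 45*c + 28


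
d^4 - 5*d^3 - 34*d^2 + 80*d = d*(d - 8)*(d - 2)*(d + 5)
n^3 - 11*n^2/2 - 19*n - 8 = (n - 8)*(n + 1/2)*(n + 2)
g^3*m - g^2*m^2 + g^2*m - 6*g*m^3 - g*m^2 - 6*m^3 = (g - 3*m)*(g + 2*m)*(g*m + m)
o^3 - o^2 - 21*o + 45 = (o - 3)^2*(o + 5)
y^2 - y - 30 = (y - 6)*(y + 5)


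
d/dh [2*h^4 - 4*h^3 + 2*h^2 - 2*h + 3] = 8*h^3 - 12*h^2 + 4*h - 2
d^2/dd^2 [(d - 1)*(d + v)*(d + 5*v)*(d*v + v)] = 2*v*(6*d^2 + 18*d*v + 5*v^2 - 1)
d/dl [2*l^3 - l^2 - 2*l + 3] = 6*l^2 - 2*l - 2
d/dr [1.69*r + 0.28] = 1.69000000000000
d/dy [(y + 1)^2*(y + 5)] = (y + 1)*(3*y + 11)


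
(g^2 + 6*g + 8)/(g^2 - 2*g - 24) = (g + 2)/(g - 6)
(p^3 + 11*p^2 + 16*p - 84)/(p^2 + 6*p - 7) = (p^2 + 4*p - 12)/(p - 1)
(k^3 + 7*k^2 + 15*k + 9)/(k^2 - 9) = (k^2 + 4*k + 3)/(k - 3)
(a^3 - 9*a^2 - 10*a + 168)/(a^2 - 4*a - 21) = (a^2 - 2*a - 24)/(a + 3)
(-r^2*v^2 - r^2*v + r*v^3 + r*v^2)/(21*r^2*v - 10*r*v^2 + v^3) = r*(-r*v - r + v^2 + v)/(21*r^2 - 10*r*v + v^2)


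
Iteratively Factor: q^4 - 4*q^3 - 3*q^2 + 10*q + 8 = (q + 1)*(q^3 - 5*q^2 + 2*q + 8) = (q - 4)*(q + 1)*(q^2 - q - 2) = (q - 4)*(q + 1)^2*(q - 2)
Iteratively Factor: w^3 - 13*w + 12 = (w + 4)*(w^2 - 4*w + 3) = (w - 1)*(w + 4)*(w - 3)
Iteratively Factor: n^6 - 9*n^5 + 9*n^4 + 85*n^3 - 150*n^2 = (n - 5)*(n^5 - 4*n^4 - 11*n^3 + 30*n^2) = n*(n - 5)*(n^4 - 4*n^3 - 11*n^2 + 30*n) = n^2*(n - 5)*(n^3 - 4*n^2 - 11*n + 30) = n^2*(n - 5)^2*(n^2 + n - 6) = n^2*(n - 5)^2*(n + 3)*(n - 2)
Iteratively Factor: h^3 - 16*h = (h - 4)*(h^2 + 4*h) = h*(h - 4)*(h + 4)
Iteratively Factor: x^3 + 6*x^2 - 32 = (x - 2)*(x^2 + 8*x + 16) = (x - 2)*(x + 4)*(x + 4)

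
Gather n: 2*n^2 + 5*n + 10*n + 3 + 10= 2*n^2 + 15*n + 13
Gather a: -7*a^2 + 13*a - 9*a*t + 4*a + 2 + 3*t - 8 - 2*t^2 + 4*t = -7*a^2 + a*(17 - 9*t) - 2*t^2 + 7*t - 6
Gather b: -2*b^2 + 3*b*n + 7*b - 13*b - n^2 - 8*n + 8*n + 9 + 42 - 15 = -2*b^2 + b*(3*n - 6) - n^2 + 36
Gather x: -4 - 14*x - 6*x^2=-6*x^2 - 14*x - 4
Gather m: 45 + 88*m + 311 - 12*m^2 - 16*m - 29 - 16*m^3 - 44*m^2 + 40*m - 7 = -16*m^3 - 56*m^2 + 112*m + 320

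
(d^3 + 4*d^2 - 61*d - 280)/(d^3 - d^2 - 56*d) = (d + 5)/d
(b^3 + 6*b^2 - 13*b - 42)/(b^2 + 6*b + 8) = (b^2 + 4*b - 21)/(b + 4)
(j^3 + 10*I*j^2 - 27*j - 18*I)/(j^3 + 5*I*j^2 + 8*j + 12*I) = (j + 3*I)/(j - 2*I)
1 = 1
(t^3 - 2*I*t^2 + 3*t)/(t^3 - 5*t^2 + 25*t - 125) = t*(t^2 - 2*I*t + 3)/(t^3 - 5*t^2 + 25*t - 125)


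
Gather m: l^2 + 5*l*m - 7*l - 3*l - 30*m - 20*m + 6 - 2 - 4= l^2 - 10*l + m*(5*l - 50)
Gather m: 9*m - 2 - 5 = 9*m - 7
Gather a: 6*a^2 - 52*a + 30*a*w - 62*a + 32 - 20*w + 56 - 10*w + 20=6*a^2 + a*(30*w - 114) - 30*w + 108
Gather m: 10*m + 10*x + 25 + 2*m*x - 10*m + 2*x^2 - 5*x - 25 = 2*m*x + 2*x^2 + 5*x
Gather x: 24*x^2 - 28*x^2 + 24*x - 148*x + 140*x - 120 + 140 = -4*x^2 + 16*x + 20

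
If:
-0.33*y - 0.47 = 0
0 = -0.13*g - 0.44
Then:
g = -3.38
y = -1.42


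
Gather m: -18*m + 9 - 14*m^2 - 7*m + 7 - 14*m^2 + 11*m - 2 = -28*m^2 - 14*m + 14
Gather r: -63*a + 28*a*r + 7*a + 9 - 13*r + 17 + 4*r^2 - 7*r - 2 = -56*a + 4*r^2 + r*(28*a - 20) + 24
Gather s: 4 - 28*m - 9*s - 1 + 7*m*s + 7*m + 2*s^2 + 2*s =-21*m + 2*s^2 + s*(7*m - 7) + 3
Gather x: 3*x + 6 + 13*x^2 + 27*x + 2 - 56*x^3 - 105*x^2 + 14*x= -56*x^3 - 92*x^2 + 44*x + 8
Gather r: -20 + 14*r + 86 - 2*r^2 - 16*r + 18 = -2*r^2 - 2*r + 84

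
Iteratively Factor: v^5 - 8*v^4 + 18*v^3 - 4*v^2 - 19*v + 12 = (v - 1)*(v^4 - 7*v^3 + 11*v^2 + 7*v - 12) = (v - 1)^2*(v^3 - 6*v^2 + 5*v + 12) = (v - 3)*(v - 1)^2*(v^2 - 3*v - 4) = (v - 3)*(v - 1)^2*(v + 1)*(v - 4)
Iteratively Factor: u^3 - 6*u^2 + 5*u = (u - 1)*(u^2 - 5*u) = (u - 5)*(u - 1)*(u)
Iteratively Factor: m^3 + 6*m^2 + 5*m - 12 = (m + 3)*(m^2 + 3*m - 4) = (m - 1)*(m + 3)*(m + 4)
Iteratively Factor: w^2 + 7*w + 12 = (w + 4)*(w + 3)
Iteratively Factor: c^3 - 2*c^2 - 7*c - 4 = (c - 4)*(c^2 + 2*c + 1) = (c - 4)*(c + 1)*(c + 1)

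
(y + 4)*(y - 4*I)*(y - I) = y^3 + 4*y^2 - 5*I*y^2 - 4*y - 20*I*y - 16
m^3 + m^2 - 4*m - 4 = (m - 2)*(m + 1)*(m + 2)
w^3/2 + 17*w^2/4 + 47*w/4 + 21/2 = (w/2 + 1)*(w + 3)*(w + 7/2)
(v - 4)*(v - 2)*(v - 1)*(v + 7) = v^4 - 35*v^2 + 90*v - 56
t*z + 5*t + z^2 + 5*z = (t + z)*(z + 5)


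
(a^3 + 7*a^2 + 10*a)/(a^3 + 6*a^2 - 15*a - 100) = a*(a + 2)/(a^2 + a - 20)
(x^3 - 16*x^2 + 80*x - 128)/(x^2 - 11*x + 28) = (x^2 - 12*x + 32)/(x - 7)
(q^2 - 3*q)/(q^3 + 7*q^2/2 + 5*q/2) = 2*(q - 3)/(2*q^2 + 7*q + 5)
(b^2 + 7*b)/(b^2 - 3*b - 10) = b*(b + 7)/(b^2 - 3*b - 10)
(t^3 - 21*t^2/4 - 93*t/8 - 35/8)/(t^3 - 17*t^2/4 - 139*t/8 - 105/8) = (2*t + 1)/(2*t + 3)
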